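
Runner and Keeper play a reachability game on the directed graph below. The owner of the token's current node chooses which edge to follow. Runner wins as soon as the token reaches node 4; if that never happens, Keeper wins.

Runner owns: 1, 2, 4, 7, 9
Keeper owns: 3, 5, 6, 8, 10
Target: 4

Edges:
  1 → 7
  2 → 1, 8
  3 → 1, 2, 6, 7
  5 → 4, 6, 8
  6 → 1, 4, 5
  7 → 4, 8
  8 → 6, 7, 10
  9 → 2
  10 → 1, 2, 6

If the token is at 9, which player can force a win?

Runner

A0 = {4}
A1: add {7} — 7 (Runner) has 7→4.
A2: add {1} — 1 (Runner) has 1→7.
A3: add {2} — 2 (Runner) has 2→1.
A4: add {9} — 9 (Runner) has 9→2.
A5 = A4; e.g. 3 (Keeper) can still go to 6. Fixed point.
9 ∈ A4, so Runner can force the target.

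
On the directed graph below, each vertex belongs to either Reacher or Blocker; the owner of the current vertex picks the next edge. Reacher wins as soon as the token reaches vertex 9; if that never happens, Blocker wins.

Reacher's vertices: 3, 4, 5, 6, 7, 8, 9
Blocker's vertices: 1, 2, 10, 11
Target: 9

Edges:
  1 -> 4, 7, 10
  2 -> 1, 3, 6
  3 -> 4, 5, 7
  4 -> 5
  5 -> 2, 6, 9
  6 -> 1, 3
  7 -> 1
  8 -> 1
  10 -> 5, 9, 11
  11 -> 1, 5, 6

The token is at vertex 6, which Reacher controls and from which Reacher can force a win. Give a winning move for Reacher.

A0 = {9}
A1: add {5} — 5 (Reacher) has 5→9.
A2: add {3, 4} — 3 (Reacher) has 3→5; 4 (Reacher) has 4→5.
A3: add {6} — 6 (Reacher) has 6→3.
A4 = A3; e.g. 1 (Blocker) can still go to 7. Fixed point.
From 6, successor 3 is in the attractor (rank 2); the other successor 1 is not.

3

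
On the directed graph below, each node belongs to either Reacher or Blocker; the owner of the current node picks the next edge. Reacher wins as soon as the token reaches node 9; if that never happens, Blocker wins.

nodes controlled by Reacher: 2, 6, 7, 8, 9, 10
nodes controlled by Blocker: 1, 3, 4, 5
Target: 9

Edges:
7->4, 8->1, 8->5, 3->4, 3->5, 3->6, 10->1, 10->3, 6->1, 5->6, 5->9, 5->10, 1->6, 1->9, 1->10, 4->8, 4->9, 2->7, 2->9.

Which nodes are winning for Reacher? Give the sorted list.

2, 9

A0 = {9}
A1: add {2} — 2 (Reacher) has 2→9.
A2 = A1; e.g. 1 (Blocker) can still go to 6. Fixed point.
Reacher's winning region = {2, 9}.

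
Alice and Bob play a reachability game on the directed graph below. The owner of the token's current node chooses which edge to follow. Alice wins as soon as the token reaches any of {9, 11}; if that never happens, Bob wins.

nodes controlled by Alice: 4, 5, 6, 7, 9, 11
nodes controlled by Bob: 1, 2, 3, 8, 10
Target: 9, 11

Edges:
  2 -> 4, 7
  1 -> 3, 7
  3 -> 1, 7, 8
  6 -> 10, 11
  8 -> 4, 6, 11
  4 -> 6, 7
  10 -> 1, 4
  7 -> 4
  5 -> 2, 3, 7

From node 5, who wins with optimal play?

A0 = {9, 11}
A1: add {6} — 6 (Alice) has 6→11.
A2: add {4} — 4 (Alice) has 4→6.
A3: add {7, 8} — 7 (Alice) has 7→4; 8 (Bob): all of {4, 6, 11} already in.
A4: add {2, 5} — 2 (Bob): all of {4, 7} already in; 5 (Alice) has 5→7.
A5 = A4; e.g. 1 (Bob) can still go to 3. Fixed point.
5 ∈ A4, so Alice can force the target.

Alice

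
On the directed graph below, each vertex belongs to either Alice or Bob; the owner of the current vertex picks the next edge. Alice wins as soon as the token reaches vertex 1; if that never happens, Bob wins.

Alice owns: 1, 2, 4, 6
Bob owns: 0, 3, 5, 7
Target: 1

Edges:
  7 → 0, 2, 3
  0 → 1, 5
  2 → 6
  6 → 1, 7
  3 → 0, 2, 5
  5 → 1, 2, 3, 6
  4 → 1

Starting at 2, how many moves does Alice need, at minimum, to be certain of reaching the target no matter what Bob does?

A0 = {1}
A1: add {4, 6} — 4 (Alice) has 4→1; 6 (Alice) has 6→1.
A2: add {2} — 2 (Alice) has 2→6.
A3 = A2; e.g. 0 (Bob) can still go to 5. Fixed point.
2 enters the attractor at level 2, so Alice can force the target in 2 moves from there.

2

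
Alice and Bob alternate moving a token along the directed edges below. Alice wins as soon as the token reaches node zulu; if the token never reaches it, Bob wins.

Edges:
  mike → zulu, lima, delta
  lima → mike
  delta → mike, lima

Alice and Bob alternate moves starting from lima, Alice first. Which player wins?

Bob

Track states (vertex, player-to-move).
A0 = {(zulu,Alice), (zulu,Bob)}
A1: add {(mike,Alice)}.
A2: add {(lima,Bob)}.
A3: add {(delta,Alice)}.
A4 = A3; e.g. (mike,Bob) stays out. (lima,Alice) never enters ⇒ Bob avoids the target.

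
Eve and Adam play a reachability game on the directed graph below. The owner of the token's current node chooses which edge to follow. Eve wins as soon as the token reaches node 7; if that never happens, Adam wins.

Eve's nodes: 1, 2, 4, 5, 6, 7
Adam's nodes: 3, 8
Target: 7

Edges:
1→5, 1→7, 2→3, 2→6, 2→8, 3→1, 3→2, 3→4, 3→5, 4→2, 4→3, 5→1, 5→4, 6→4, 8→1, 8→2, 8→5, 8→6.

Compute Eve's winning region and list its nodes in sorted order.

A0 = {7}
A1: add {1} — 1 (Eve) has 1→7.
A2: add {5} — 5 (Eve) has 5→1.
A3 = A2; e.g. 2 (Eve) has no edge into A2. Fixed point.
Eve's winning region = {1, 5, 7}.

1, 5, 7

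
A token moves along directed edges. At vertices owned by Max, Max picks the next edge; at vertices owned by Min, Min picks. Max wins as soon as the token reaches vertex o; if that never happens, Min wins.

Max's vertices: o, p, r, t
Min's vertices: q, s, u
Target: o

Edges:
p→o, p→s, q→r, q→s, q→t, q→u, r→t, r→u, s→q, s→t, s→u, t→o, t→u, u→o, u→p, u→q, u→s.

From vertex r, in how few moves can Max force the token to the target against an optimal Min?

2

A0 = {o}
A1: add {p, t} — p (Max) has p→o; t (Max) has t→o.
A2: add {r} — r (Max) has r→t.
A3 = A2; e.g. q (Min) can still go to s. Fixed point.
r enters the attractor at level 2, so Max can force the target in 2 moves from there.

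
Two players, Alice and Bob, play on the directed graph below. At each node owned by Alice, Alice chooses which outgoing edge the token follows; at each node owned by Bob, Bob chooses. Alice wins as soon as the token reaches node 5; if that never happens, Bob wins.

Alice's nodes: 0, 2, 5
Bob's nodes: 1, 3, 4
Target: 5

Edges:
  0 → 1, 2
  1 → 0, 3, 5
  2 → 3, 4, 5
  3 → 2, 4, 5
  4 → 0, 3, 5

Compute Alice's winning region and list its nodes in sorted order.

A0 = {5}
A1: add {2} — 2 (Alice) has 2→5.
A2: add {0} — 0 (Alice) has 0→2.
A3 = A2; e.g. 1 (Bob) can still go to 3. Fixed point.
Alice's winning region = {0, 2, 5}.

0, 2, 5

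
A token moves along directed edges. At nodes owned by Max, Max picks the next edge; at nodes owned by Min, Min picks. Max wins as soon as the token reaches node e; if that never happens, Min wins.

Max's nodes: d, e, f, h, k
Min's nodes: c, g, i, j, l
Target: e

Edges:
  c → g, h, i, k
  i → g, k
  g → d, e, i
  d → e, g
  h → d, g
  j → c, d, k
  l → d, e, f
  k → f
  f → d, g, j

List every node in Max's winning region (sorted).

A0 = {e}
A1: add {d} — d (Max) has d→e.
A2: add {f, h} — f (Max) has f→d; h (Max) has h→d.
A3: add {k, l} — k (Max) has k→f; l (Min): all of {d, e, f} already in.
A4 = A3; e.g. c (Min) can still go to g. Fixed point.
Max's winning region = {d, e, f, h, k, l}.

d, e, f, h, k, l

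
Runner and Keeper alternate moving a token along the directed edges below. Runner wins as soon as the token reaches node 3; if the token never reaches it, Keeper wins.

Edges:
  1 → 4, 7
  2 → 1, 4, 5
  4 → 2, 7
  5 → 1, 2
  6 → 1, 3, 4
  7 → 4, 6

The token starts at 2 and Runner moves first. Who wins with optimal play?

Track states (vertex, player-to-move).
A0 = {(3,Runner), (3,Keeper)}
A1: add {(6,Runner)}.
A2 = A1; e.g. (1,Runner) stays out. (2,Runner) never enters ⇒ Keeper avoids the target.

Keeper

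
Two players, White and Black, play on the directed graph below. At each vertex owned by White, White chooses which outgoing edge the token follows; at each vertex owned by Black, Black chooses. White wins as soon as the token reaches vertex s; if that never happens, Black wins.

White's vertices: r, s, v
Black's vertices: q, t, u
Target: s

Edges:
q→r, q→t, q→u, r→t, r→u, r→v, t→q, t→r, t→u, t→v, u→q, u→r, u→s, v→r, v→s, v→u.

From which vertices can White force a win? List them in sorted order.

r, s, v

A0 = {s}
A1: add {v} — v (White) has v→s.
A2: add {r} — r (White) has r→v.
A3 = A2; e.g. q (Black) can still go to t. Fixed point.
White's winning region = {r, s, v}.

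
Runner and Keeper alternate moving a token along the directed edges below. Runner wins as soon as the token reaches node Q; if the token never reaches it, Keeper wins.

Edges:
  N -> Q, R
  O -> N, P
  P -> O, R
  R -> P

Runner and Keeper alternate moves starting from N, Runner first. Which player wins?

Track states (vertex, player-to-move).
A0 = {(Q,Runner), (Q,Keeper)}
A1: add {(N,Runner)}.
(N,Runner) ∈ A1 ⇒ Runner forces the target.

Runner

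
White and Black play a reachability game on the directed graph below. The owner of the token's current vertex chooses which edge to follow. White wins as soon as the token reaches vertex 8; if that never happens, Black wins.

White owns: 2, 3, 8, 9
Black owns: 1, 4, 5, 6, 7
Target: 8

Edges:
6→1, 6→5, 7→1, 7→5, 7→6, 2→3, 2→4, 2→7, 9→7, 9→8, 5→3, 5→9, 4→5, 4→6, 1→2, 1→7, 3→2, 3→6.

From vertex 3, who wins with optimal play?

Black

A0 = {8}
A1: add {9} — 9 (White) has 9→8.
A2 = A1; e.g. 1 (Black) can still go to 2. Fixed point.
3 never enters the attractor, so Black can avoid the target forever.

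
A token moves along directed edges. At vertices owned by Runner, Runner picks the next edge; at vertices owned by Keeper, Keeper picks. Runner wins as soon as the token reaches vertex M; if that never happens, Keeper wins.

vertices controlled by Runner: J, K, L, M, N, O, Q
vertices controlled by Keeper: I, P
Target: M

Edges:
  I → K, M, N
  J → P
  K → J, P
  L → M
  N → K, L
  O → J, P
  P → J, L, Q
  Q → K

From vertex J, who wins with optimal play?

A0 = {M}
A1: add {L} — L (Runner) has L→M.
A2: add {N} — N (Runner) has N→L.
A3 = A2; e.g. I (Keeper) can still go to K. Fixed point.
J never enters the attractor, so Keeper can avoid the target forever.

Keeper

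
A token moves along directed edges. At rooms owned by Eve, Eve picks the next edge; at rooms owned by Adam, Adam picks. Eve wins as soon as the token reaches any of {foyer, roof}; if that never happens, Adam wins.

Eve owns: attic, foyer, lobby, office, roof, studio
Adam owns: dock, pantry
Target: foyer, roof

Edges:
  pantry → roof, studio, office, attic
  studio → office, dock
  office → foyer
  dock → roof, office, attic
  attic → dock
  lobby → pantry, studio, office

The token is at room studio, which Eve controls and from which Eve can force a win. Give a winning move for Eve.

office

A0 = {foyer, roof}
A1: add {office} — office (Eve) has office→foyer.
A2: add {lobby, studio} — studio (Eve) has studio→office; lobby (Eve) has lobby→office.
A3 = A2; e.g. pantry (Adam) can still go to attic. Fixed point.
From studio, successor office is in the attractor (rank 1); the other successor dock is not.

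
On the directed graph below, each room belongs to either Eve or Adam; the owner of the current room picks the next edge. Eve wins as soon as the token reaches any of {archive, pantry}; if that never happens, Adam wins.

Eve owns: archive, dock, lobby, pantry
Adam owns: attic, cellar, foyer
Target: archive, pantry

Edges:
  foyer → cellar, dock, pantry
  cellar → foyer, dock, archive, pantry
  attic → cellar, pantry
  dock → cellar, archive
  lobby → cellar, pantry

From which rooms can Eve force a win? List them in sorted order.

A0 = {archive, pantry}
A1: add {dock, lobby} — dock (Eve) has dock→archive; lobby (Eve) has lobby→pantry.
A2 = A1; e.g. foyer (Adam) can still go to cellar. Fixed point.
Eve's winning region = {archive, dock, lobby, pantry}.

archive, dock, lobby, pantry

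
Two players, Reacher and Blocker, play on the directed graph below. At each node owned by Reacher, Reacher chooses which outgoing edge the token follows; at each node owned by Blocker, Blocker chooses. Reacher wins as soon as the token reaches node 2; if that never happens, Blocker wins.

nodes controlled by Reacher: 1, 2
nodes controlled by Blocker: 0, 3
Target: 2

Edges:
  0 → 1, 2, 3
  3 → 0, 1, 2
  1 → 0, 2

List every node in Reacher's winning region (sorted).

A0 = {2}
A1: add {1} — 1 (Reacher) has 1→2.
A2 = A1; e.g. 0 (Blocker) can still go to 3. Fixed point.
Reacher's winning region = {1, 2}.

1, 2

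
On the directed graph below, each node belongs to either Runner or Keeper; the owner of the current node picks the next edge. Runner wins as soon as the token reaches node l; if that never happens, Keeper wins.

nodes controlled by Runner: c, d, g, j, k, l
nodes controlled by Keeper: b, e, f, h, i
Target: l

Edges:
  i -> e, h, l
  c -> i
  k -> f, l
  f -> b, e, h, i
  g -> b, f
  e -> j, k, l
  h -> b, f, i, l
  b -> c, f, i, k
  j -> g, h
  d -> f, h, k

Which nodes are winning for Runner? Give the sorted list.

d, k, l

A0 = {l}
A1: add {k} — k (Runner) has k→l.
A2: add {d} — d (Runner) has d→k.
A3 = A2; e.g. b (Keeper) can still go to c. Fixed point.
Runner's winning region = {d, k, l}.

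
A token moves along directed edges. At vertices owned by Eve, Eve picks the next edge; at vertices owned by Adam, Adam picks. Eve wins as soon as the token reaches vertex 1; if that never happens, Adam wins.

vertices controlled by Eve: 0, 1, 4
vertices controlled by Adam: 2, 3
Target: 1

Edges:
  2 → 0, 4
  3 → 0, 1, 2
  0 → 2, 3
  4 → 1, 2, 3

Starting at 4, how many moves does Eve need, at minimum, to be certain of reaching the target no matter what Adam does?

1

A0 = {1}
A1: add {4} — 4 (Eve) has 4→1.
A2 = A1; e.g. 0 (Eve) has no edge into A1. Fixed point.
4 enters the attractor at level 1, so Eve can force the target in 1 move from there.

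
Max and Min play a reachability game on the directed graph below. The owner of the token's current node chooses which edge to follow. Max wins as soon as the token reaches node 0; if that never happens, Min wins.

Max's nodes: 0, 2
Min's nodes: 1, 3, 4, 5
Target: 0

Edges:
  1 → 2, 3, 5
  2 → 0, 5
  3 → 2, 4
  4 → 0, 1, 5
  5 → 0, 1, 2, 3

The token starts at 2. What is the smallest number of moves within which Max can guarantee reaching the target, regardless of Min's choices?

A0 = {0}
A1: add {2} — 2 (Max) has 2→0.
A2 = A1; e.g. 1 (Min) can still go to 3. Fixed point.
2 enters the attractor at level 1, so Max can force the target in 1 move from there.

1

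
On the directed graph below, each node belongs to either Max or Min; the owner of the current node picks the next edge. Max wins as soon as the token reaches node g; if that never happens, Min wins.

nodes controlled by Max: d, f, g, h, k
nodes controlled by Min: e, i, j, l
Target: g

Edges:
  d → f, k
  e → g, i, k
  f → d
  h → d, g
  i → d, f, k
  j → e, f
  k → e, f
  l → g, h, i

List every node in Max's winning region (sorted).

A0 = {g}
A1: add {h} — h (Max) has h→g.
A2 = A1; e.g. d (Max) has no edge into A1. Fixed point.
Max's winning region = {g, h}.

g, h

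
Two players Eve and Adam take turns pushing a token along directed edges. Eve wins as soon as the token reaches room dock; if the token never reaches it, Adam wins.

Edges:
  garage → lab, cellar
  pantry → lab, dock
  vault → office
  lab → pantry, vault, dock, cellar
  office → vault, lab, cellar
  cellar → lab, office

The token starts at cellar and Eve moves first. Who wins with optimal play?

Track states (vertex, player-to-move).
A0 = {(dock,Eve), (dock,Adam)}
A1: add {(pantry,Eve), (lab,Eve)}.
A2: add {(pantry,Adam)}.
A3 = A2; e.g. (garage,Eve) stays out. (cellar,Eve) never enters ⇒ Adam avoids the target.

Adam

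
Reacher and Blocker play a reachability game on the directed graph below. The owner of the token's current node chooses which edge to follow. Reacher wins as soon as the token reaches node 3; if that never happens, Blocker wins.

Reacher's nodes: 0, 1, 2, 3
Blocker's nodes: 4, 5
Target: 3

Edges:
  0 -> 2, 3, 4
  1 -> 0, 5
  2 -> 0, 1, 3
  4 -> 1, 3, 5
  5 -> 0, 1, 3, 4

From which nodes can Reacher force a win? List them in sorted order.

0, 1, 2, 3

A0 = {3}
A1: add {0, 2} — 0 (Reacher) has 0→3; 2 (Reacher) has 2→3.
A2: add {1} — 1 (Reacher) has 1→0.
A3 = A2; e.g. 4 (Blocker) can still go to 5. Fixed point.
Reacher's winning region = {0, 1, 2, 3}.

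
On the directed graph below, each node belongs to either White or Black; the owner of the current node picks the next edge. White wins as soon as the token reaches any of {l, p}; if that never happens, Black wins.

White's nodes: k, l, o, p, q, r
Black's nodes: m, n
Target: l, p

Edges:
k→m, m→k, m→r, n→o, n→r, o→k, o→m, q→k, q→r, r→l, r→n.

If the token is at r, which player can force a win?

White

A0 = {l, p}
A1: add {r} — r (White) has r→l.
r ∈ A1, so White can force the target.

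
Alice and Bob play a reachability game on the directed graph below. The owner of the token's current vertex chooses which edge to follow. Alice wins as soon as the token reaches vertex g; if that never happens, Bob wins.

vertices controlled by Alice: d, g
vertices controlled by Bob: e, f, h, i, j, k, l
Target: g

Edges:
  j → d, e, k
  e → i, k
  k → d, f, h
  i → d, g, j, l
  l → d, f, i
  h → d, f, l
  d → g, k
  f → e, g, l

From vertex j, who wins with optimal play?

A0 = {g}
A1: add {d} — d (Alice) has d→g.
A2 = A1; e.g. e (Bob) can still go to i. Fixed point.
j never enters the attractor, so Bob can avoid the target forever.

Bob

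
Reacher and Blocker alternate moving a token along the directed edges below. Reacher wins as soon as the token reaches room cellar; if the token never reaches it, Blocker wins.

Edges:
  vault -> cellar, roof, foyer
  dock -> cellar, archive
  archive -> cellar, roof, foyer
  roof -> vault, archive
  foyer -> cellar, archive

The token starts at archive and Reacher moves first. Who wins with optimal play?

Track states (vertex, player-to-move).
A0 = {(cellar,Reacher), (cellar,Blocker)}
A1: add {(vault,Reacher), (dock,Reacher), (archive,Reacher), (foyer,Reacher)}.
(archive,Reacher) ∈ A1 ⇒ Reacher forces the target.

Reacher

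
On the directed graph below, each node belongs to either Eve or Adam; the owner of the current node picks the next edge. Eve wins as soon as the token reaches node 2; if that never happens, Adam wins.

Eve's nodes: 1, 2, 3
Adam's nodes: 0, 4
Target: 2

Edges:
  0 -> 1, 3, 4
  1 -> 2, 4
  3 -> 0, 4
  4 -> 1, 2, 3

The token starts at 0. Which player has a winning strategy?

A0 = {2}
A1: add {1} — 1 (Eve) has 1→2.
A2 = A1; e.g. 0 (Adam) can still go to 3. Fixed point.
0 never enters the attractor, so Adam can avoid the target forever.

Adam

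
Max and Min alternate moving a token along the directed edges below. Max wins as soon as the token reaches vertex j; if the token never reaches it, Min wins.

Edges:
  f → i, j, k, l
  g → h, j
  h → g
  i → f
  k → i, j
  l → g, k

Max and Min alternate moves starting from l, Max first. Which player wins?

Min

Track states (vertex, player-to-move).
A0 = {(j,Max), (j,Min)}
A1: add {(f,Max), (g,Max), (k,Max)}.
A2: add {(h,Min), (i,Min), (l,Min)}.
A3 = A2; e.g. (f,Min) stays out. (l,Max) never enters ⇒ Min avoids the target.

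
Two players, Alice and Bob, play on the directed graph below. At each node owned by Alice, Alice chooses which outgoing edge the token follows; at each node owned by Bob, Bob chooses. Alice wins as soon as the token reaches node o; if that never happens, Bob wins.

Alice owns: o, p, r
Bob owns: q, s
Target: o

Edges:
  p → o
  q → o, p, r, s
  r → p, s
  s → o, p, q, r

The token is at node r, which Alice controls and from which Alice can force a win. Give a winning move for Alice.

A0 = {o}
A1: add {p} — p (Alice) has p→o.
A2: add {r} — r (Alice) has r→p.
A3 = A2; e.g. q (Bob) can still go to s. Fixed point.
From r, successor p is in the attractor (rank 1); the other successor s is not.

p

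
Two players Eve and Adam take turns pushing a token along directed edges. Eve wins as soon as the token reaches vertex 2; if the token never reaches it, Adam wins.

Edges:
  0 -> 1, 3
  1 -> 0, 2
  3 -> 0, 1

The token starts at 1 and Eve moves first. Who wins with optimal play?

Eve

Track states (vertex, player-to-move).
A0 = {(2,Eve), (2,Adam)}
A1: add {(1,Eve)}.
(1,Eve) ∈ A1 ⇒ Eve forces the target.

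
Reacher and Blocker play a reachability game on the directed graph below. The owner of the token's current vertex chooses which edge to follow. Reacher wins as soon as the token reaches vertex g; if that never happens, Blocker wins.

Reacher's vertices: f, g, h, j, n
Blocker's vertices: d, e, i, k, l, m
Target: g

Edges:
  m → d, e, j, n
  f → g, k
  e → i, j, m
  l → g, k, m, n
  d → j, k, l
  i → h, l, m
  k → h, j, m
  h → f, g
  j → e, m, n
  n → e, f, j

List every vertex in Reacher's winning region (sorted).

A0 = {g}
A1: add {f, h} — f (Reacher) has f→g; h (Reacher) has h→g.
A2: add {n} — n (Reacher) has n→f.
A3: add {j} — j (Reacher) has j→n.
A4 = A3; e.g. d (Blocker) can still go to k. Fixed point.
Reacher's winning region = {f, g, h, j, n}.

f, g, h, j, n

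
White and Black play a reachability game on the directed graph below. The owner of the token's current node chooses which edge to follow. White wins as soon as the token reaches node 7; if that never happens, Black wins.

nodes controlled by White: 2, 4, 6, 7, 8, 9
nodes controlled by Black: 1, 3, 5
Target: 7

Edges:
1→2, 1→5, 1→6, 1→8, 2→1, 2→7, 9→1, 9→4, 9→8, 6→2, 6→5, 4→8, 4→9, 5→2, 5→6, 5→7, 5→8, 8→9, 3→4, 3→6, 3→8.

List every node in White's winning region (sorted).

2, 6, 7

A0 = {7}
A1: add {2} — 2 (White) has 2→7.
A2: add {6} — 6 (White) has 6→2.
A3 = A2; e.g. 1 (Black) can still go to 5. Fixed point.
White's winning region = {2, 6, 7}.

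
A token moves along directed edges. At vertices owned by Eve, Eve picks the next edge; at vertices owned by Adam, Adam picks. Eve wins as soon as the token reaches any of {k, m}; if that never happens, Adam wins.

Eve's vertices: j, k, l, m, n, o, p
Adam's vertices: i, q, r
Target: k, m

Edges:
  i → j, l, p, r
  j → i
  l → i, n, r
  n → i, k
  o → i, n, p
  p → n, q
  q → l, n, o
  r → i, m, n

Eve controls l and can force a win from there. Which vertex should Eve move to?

n

A0 = {k, m}
A1: add {n} — n (Eve) has n→k.
A2: add {l, o, p} — l (Eve) has l→n; o (Eve) has o→n; p (Eve) has p→n.
A3: add {q} — q (Adam): all of {l, n, o} already in.
A4 = A3; e.g. i (Adam) can still go to j. Fixed point.
From l, successor n is in the attractor (rank 1); the other successors i, r are not.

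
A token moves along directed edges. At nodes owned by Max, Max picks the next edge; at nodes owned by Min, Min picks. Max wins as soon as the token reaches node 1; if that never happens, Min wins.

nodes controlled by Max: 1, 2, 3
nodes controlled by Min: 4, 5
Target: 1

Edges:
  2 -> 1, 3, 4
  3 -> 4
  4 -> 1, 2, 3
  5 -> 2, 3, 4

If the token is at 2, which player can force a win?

Max

A0 = {1}
A1: add {2} — 2 (Max) has 2→1.
A2 = A1; e.g. 3 (Max) has no edge into A1. Fixed point.
2 ∈ A1, so Max can force the target.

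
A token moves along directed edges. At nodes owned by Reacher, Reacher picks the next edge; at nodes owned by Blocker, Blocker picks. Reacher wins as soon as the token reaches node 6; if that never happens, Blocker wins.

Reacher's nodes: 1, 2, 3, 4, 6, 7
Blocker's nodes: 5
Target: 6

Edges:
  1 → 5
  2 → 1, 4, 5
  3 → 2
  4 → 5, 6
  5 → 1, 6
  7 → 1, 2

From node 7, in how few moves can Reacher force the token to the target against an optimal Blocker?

3

A0 = {6}
A1: add {4} — 4 (Reacher) has 4→6.
A2: add {2} — 2 (Reacher) has 2→4.
A3: add {3, 7} — 3 (Reacher) has 3→2; 7 (Reacher) has 7→2.
A4 = A3; e.g. 1 (Reacher) has no edge into A3. Fixed point.
7 enters the attractor at level 3, so Reacher can force the target in 3 moves from there.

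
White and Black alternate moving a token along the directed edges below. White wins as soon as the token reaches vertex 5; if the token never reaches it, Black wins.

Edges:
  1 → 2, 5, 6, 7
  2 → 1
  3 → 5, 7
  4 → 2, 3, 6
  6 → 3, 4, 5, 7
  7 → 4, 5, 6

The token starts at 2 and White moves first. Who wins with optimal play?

Track states (vertex, player-to-move).
A0 = {(5,White), (5,Black)}
A1: add {(1,White), (3,White), (6,White), (7,White)}.
A2: add {(2,Black), (3,Black)}.
A3: add {(4,White)}.
A4: add {(6,Black), (7,Black)}.
A5 = A4; e.g. (1,Black) stays out. (2,White) never enters ⇒ Black avoids the target.

Black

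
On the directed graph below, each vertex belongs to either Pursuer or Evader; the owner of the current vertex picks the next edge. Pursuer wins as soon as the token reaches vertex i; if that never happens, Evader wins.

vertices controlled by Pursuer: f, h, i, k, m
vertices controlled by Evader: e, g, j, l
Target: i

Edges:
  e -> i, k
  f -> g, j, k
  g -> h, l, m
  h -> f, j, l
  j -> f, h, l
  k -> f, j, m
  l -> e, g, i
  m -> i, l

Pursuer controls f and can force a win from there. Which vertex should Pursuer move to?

A0 = {i}
A1: add {m} — m (Pursuer) has m→i.
A2: add {k} — k (Pursuer) has k→m.
A3: add {e, f} — e (Evader): all of {i, k} already in; f (Pursuer) has f→k.
A4: add {h} — h (Pursuer) has h→f.
A5 = A4; e.g. g (Evader) can still go to l. Fixed point.
From f, successor k is in the attractor (rank 2); the other successors g, j are not.

k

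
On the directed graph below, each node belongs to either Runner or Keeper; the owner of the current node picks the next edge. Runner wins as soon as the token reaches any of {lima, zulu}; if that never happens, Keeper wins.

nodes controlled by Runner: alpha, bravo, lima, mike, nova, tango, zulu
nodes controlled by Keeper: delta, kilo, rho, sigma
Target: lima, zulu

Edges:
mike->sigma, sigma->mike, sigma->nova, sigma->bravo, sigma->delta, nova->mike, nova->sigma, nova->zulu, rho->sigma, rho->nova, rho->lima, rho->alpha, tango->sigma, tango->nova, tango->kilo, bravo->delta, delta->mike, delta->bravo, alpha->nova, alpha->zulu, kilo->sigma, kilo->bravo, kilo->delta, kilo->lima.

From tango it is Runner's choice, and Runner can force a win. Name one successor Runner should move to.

A0 = {lima, zulu}
A1: add {alpha, nova} — nova (Runner) has nova→zulu; alpha (Runner) has alpha→zulu.
A2: add {tango} — tango (Runner) has tango→nova.
A3 = A2; e.g. mike (Runner) has no edge into A2. Fixed point.
From tango, successor nova is in the attractor (rank 1); the other successors kilo, sigma are not.

nova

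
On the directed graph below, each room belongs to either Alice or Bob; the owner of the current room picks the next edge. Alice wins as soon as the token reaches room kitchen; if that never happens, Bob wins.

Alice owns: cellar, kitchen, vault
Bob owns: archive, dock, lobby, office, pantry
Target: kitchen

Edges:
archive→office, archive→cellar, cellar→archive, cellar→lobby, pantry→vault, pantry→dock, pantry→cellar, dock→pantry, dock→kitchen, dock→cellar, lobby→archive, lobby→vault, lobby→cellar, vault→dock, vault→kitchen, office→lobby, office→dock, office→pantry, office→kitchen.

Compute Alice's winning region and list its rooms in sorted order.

kitchen, vault

A0 = {kitchen}
A1: add {vault} — vault (Alice) has vault→kitchen.
A2 = A1; e.g. archive (Bob) can still go to office. Fixed point.
Alice's winning region = {kitchen, vault}.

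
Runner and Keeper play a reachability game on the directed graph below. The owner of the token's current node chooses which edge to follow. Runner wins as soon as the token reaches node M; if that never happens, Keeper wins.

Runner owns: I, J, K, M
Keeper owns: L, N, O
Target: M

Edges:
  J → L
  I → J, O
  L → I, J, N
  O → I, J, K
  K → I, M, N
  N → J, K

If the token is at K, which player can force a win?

A0 = {M}
A1: add {K} — K (Runner) has K→M.
A2 = A1; e.g. I (Runner) has no edge into A1. Fixed point.
K ∈ A1, so Runner can force the target.

Runner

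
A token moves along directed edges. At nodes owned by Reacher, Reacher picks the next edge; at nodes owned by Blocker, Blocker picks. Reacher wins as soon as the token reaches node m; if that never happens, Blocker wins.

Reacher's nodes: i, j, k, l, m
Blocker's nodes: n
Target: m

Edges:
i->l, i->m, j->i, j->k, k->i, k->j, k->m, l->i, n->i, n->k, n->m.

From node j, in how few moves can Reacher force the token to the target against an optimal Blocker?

2

A0 = {m}
A1: add {i, k} — i (Reacher) has i→m; k (Reacher) has k→m.
A2: add {j, l, n} — j (Reacher) has j→i; l (Reacher) has l→i; n (Blocker): all of {i, k, m} already in.
A2 = all vertices. Fixed point.
j enters the attractor at level 2, so Reacher can force the target in 2 moves from there.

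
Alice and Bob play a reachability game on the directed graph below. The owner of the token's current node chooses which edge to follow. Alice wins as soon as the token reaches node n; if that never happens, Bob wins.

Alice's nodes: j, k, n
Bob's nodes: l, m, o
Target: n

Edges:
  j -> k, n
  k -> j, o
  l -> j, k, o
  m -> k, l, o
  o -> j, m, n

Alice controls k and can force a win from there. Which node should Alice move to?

j

A0 = {n}
A1: add {j} — j (Alice) has j→n.
A2: add {k} — k (Alice) has k→j.
A3 = A2; e.g. l (Bob) can still go to o. Fixed point.
From k, successor j is in the attractor (rank 1); the other successor o is not.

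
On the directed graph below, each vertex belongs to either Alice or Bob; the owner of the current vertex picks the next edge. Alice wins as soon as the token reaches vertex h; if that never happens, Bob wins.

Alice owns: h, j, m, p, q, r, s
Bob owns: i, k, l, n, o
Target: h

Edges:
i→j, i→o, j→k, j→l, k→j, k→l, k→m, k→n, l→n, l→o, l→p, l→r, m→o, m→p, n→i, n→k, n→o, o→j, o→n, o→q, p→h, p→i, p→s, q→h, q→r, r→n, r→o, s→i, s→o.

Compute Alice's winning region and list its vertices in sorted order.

A0 = {h}
A1: add {p, q} — p (Alice) has p→h; q (Alice) has q→h.
A2: add {m} — m (Alice) has m→p.
A3 = A2; e.g. i (Bob) can still go to j. Fixed point.
Alice's winning region = {h, m, p, q}.

h, m, p, q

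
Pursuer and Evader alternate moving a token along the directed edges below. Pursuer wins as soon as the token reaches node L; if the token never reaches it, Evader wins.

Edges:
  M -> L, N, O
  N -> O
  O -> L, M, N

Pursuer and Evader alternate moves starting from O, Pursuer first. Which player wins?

Track states (vertex, player-to-move).
A0 = {(L,Pursuer), (L,Evader)}
A1: add {(M,Pursuer), (O,Pursuer)}.
(O,Pursuer) ∈ A1 ⇒ Pursuer forces the target.

Pursuer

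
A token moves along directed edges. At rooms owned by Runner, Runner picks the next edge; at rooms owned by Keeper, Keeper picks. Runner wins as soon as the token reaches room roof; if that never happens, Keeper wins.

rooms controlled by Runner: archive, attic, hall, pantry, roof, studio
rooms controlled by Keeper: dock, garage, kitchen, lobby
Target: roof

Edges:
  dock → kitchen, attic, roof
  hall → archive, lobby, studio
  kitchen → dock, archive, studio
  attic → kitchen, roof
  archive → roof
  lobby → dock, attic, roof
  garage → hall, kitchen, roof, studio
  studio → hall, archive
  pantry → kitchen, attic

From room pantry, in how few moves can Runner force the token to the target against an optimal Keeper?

A0 = {roof}
A1: add {archive, attic} — attic (Runner) has attic→roof; archive (Runner) has archive→roof.
A2: add {hall, pantry, studio} — hall (Runner) has hall→archive; studio (Runner) has studio→archive; pantry (Runner) has pantry→attic.
A3 = A2; e.g. dock (Keeper) can still go to kitchen. Fixed point.
pantry enters the attractor at level 2, so Runner can force the target in 2 moves from there.

2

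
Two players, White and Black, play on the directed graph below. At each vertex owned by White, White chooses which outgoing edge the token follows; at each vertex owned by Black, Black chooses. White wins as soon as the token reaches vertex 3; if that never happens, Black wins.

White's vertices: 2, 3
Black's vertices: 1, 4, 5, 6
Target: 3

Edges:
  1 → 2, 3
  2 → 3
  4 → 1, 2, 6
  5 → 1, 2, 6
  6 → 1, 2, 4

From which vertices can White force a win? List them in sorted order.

A0 = {3}
A1: add {2} — 2 (White) has 2→3.
A2: add {1} — 1 (Black): all of {2, 3} already in.
A3 = A2; e.g. 4 (Black) can still go to 6. Fixed point.
White's winning region = {1, 2, 3}.

1, 2, 3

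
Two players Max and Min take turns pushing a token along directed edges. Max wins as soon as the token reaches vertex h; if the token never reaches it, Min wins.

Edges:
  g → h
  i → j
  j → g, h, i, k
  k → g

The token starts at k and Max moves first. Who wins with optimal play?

Max

Track states (vertex, player-to-move).
A0 = {(h,Max), (h,Min)}
A1: add {(g,Max), (g,Min), (j,Max)}.
A2: add {(i,Min), (k,Max), (k,Min)}.
(k,Max) ∈ A2 ⇒ Max forces the target.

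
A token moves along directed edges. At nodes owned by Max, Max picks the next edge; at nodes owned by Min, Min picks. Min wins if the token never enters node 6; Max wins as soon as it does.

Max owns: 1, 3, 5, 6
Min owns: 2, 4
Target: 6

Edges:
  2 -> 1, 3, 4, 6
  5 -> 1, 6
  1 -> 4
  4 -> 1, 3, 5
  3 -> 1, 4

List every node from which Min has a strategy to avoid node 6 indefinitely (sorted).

A0 = {6}
A1: add {5} — 5 (Max) has 5→6.
A2 = A1; e.g. 1 (Max) has no edge into A1. Fixed point.
Max's attractor = {5, 6}; Min avoids the target exactly from the complement.

1, 2, 3, 4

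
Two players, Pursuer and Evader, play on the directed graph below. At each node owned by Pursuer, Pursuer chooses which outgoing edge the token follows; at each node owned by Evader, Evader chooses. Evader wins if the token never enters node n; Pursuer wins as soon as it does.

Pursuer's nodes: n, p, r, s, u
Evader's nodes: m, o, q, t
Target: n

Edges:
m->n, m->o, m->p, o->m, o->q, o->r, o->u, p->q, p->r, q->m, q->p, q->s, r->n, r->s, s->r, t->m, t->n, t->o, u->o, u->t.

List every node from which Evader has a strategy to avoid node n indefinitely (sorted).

A0 = {n}
A1: add {r} — r (Pursuer) has r→n.
A2: add {p, s} — p (Pursuer) has p→r; s (Pursuer) has s→r.
A3 = A2; e.g. m (Evader) can still go to o. Fixed point.
Pursuer's attractor = {n, p, r, s}; Evader avoids the target exactly from the complement.

m, o, q, t, u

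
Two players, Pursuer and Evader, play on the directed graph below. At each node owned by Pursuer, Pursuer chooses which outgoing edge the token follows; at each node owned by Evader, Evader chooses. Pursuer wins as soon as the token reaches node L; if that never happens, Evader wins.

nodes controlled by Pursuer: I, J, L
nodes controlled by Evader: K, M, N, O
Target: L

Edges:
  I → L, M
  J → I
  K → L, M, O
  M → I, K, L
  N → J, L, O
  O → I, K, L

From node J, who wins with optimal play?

Pursuer

A0 = {L}
A1: add {I} — I (Pursuer) has I→L.
A2: add {J} — J (Pursuer) has J→I.
A3 = A2; e.g. K (Evader) can still go to M. Fixed point.
J ∈ A2, so Pursuer can force the target.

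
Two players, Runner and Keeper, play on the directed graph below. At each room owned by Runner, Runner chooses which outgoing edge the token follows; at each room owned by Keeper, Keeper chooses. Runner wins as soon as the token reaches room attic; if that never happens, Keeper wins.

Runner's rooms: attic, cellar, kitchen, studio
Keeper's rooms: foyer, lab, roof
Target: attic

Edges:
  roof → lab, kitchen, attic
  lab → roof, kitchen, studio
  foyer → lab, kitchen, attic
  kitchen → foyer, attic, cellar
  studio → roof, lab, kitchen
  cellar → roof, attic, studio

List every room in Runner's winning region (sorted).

attic, cellar, kitchen, studio

A0 = {attic}
A1: add {cellar, kitchen} — kitchen (Runner) has kitchen→attic; cellar (Runner) has cellar→attic.
A2: add {studio} — studio (Runner) has studio→kitchen.
A3 = A2; e.g. roof (Keeper) can still go to lab. Fixed point.
Runner's winning region = {attic, cellar, kitchen, studio}.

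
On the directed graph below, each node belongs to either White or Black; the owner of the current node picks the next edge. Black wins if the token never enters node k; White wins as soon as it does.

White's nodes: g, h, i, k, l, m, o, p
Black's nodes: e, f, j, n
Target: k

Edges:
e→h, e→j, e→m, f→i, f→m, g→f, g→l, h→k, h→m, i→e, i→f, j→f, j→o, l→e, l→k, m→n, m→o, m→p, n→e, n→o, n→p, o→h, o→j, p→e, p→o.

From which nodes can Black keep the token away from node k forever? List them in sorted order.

A0 = {k}
A1: add {h, l} — h (White) has h→k; l (White) has l→k.
A2: add {g, o} — g (White) has g→l; o (White) has o→h.
A3: add {m, p} — m (White) has m→o; p (White) has p→o.
A4 = A3; e.g. e (Black) can still go to j. Fixed point.
White's attractor = {g, h, k, l, m, o, p}; Black avoids the target exactly from the complement.

e, f, i, j, n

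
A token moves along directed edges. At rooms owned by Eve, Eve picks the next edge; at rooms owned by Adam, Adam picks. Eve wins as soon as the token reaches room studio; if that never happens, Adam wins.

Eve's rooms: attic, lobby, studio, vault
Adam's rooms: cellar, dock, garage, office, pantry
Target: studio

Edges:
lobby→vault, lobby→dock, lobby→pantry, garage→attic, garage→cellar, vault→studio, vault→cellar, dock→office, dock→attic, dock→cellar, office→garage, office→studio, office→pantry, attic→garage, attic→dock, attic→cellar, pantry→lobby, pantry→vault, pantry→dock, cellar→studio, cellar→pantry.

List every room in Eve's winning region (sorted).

A0 = {studio}
A1: add {vault} — vault (Eve) has vault→studio.
A2: add {lobby} — lobby (Eve) has lobby→vault.
A3 = A2; e.g. garage (Adam) can still go to attic. Fixed point.
Eve's winning region = {lobby, studio, vault}.

lobby, studio, vault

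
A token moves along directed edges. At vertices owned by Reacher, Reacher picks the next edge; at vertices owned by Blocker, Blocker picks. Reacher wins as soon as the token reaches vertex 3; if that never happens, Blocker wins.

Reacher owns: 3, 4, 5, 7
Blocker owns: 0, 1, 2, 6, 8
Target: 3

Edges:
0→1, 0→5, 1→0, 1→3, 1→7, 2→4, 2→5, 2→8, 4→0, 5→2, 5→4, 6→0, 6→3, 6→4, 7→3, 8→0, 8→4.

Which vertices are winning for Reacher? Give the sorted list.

3, 7

A0 = {3}
A1: add {7} — 7 (Reacher) has 7→3.
A2 = A1; e.g. 0 (Blocker) can still go to 1. Fixed point.
Reacher's winning region = {3, 7}.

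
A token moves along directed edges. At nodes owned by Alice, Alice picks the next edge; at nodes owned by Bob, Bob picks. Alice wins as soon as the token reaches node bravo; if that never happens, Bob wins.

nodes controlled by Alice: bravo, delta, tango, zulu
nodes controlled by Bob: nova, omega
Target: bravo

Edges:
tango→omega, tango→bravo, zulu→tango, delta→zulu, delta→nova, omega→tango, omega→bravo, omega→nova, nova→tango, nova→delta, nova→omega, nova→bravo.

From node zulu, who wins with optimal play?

A0 = {bravo}
A1: add {tango} — tango (Alice) has tango→bravo.
A2: add {zulu} — zulu (Alice) has zulu→tango.
zulu ∈ A2, so Alice can force the target.

Alice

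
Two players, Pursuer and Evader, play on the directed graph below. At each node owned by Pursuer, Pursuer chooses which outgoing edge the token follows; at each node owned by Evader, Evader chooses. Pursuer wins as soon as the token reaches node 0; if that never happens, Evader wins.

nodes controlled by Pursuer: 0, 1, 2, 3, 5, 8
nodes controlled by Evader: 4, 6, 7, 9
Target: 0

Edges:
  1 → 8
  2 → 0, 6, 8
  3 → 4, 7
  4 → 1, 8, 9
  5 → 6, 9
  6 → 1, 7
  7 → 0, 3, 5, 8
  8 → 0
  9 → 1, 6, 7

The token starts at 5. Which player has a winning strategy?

Evader

A0 = {0}
A1: add {2, 8} — 2 (Pursuer) has 2→0; 8 (Pursuer) has 8→0.
A2: add {1} — 1 (Pursuer) has 1→8.
A3 = A2; e.g. 3 (Pursuer) has no edge into A2. Fixed point.
5 never enters the attractor, so Evader can avoid the target forever.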